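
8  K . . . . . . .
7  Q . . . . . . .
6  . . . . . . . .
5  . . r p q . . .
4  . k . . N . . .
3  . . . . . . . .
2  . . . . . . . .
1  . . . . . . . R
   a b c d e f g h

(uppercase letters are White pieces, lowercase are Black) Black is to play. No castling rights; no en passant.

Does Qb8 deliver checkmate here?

After Qb8: white king on a8; in check: yes, from the black queen on b8.
White has 2 legal replies: Kxb8, Qxb8+.
In check but a legal move exists → not checkmate.

no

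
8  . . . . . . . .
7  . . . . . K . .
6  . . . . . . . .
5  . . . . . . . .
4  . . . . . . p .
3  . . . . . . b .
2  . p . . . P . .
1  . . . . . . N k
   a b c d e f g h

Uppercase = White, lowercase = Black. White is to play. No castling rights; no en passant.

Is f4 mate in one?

After f4: black king on h1; in check: no.
Black is not in check, so this cannot be checkmate.

no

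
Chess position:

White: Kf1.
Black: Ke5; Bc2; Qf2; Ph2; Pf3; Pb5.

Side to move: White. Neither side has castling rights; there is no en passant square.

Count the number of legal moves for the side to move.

1

White to move; king on f1.
In check: yes, from the black queen on f2.
Legal moves: Kxf2.
Count: 1.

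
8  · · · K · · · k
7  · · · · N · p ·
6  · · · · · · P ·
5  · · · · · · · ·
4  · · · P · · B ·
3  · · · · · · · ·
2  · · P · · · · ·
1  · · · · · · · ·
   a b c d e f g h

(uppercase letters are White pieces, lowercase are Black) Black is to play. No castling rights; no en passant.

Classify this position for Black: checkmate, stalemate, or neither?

stalemate

Black to move; black king on h8.
In check: no.
King squares — g7: own pawn; h7: attacked by Pg6; g8: attacked by Ne7.
Legal moves for Black: none.
Not in check and no legal moves → stalemate.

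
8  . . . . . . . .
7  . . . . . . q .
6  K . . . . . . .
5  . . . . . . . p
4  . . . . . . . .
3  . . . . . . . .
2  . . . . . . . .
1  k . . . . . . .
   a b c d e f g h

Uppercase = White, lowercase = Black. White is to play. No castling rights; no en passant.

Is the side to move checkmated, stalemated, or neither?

neither

White to move; white king on a6.
In check: no.
Legal moves for White: Kb6, Kb5, Ka5.
White has 3 legal moves and is not in check → neither.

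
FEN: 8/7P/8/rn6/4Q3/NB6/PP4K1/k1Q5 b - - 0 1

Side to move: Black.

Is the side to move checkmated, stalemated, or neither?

checkmate

Black to move; black king on a1.
In check: yes, from the white queen on c1.
King squares — b1: attacked by Qc1; a2: attacked by Bb3; b2: attacked by Qc1.
Legal moves for Black: none.
In check with no legal moves → checkmate.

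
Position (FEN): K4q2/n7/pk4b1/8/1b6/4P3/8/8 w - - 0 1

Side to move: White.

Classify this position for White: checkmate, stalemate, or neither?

White to move; white king on a8.
In check: yes, from the black queen on f8.
King squares — a7: attacked by Kb6; b7: attacked by Kb6; b8: attacked by Qf8.
Legal moves for White: none.
In check with no legal moves → checkmate.

checkmate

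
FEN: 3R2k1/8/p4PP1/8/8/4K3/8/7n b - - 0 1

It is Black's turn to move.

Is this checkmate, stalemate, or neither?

checkmate

Black to move; black king on g8.
In check: yes, from the white rook on d8.
King squares — f7: attacked by Pg6; g7: attacked by Pf6; h7: attacked by Pg6; f8: attacked by Rd8; h8: attacked by Rd8.
Legal moves for Black: none.
In check with no legal moves → checkmate.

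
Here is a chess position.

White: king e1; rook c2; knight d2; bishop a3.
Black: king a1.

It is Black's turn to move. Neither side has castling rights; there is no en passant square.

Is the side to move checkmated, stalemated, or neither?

Black to move; black king on a1.
In check: no.
King squares — b1: attacked by Nd2; a2: attacked by Rc2; b2: attacked by Rc2.
Legal moves for Black: none.
Not in check and no legal moves → stalemate.

stalemate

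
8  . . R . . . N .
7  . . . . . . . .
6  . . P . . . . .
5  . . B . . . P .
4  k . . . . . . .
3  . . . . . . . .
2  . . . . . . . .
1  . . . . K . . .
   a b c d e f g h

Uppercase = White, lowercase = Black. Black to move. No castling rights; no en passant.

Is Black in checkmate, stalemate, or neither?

Black to move; black king on a4.
In check: no.
Legal moves for Black: Kb5, Ka5, Kb3.
Black has 3 legal moves and is not in check → neither.

neither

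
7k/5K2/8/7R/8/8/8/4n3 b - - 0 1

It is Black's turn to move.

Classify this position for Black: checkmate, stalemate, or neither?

Black to move; black king on h8.
In check: yes, from the white rook on h5.
King squares — g7: attacked by Kf7; h7: attacked by Rh5; g8: attacked by Kf7.
Legal moves for Black: none.
In check with no legal moves → checkmate.

checkmate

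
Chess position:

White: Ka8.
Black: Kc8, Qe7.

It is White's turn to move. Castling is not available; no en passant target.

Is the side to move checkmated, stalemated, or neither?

stalemate

White to move; white king on a8.
In check: no.
King squares — a7: attacked by Qe7; b7: attacked by Qe7; b8: attacked by Kc8.
Legal moves for White: none.
Not in check and no legal moves → stalemate.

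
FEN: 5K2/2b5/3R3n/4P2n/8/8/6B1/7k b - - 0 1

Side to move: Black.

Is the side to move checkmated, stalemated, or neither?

neither

Black to move; black king on h1.
In check: yes, from the white bishop on g2.
Legal moves for Black: Kh2, Kxg2, Kg1.
Black is in check but has 3 legal moves → neither.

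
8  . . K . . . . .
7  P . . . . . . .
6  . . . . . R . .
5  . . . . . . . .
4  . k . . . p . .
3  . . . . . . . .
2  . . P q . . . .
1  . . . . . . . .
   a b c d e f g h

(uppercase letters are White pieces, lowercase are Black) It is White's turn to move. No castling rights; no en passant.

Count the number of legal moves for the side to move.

White to move; king on c8.
In check: no.
Legal moves: Kb8, Kc7, Kb7, Rf8, Rf7, Rh6, Rg6, Re6, Rd6, Rc6, Rb6+, Ra6, Rf5, Rxf4+, a8=Q, a8=R, a8=B, a8=N, c3+, c4.
Count: 20.

20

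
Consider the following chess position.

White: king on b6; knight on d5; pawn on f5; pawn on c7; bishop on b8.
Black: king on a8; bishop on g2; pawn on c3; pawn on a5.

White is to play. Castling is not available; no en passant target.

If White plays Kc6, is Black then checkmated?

After Kc6: black king on a8; in check: no.
Black is not in check, so this cannot be checkmate.

no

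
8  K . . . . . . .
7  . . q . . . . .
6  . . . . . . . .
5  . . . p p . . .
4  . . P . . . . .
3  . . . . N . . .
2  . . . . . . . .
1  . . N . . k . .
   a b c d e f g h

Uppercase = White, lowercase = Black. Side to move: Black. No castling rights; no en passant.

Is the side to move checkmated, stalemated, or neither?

neither

Black to move; black king on f1.
In check: yes, from the white knight on e3.
King squares — e1: available; g1: available; e2: attacked by Nc1; f2: available; g2: attacked by Ne3.
Legal moves for Black: Kf2, Kg1, Ke1.
Black is in check but has 3 legal moves → neither.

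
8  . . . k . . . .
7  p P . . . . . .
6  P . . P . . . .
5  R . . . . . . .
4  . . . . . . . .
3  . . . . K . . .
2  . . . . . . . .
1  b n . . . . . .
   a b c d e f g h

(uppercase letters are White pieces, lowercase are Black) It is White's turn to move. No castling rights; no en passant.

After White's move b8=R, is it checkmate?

no

After b8=R: black king on d8; in check: yes, from the white rook on b8.
Black has 1 legal reply: Kd7.
In check but a legal move exists → not checkmate.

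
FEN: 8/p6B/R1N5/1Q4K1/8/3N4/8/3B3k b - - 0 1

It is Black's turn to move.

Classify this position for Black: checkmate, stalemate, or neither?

Black to move; black king on h1.
In check: no.
Legal moves for Black: Kh2, Kg2, Kg1.
Black has 3 legal moves and is not in check → neither.

neither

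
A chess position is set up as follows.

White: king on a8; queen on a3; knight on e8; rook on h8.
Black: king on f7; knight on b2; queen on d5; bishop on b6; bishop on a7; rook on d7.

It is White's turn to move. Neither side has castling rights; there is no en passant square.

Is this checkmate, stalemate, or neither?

White to move; white king on a8.
In check: yes, from the black queen on d5.
King squares — a7: attacked by Bb6; b7: attacked by Qd5; b8: attacked by Ba7.
Legal moves for White: none.
In check with no legal moves → checkmate.

checkmate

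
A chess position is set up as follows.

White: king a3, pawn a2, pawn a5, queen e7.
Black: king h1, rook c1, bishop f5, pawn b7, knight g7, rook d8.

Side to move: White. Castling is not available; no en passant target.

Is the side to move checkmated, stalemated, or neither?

White to move; white king on a3.
In check: no.
Legal moves for White include: Qf8, Qe8, Qxd8, Qxg7, Qf7, Qd7, Qc7, Qxb7+, Qf6, Qe6, Qd6, Qg5, Qe5, Qc5, Qh4+, Qe4+, Qb4, Qe3, ... (list truncated; more exist).
White has legal moves and is not in check → neither.

neither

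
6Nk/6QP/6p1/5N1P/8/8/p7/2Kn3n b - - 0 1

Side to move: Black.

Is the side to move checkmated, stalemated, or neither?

checkmate

Black to move; black king on h8.
In check: yes, from the white queen on g7.
King squares — g7: attacked by Nf5; h7: attacked by Qg7; g8: attacked by Qg7.
Legal moves for Black: none.
In check with no legal moves → checkmate.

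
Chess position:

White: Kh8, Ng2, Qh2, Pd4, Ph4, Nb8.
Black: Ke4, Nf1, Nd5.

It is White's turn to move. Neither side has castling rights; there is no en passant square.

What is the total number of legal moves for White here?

18

White to move; king on h8.
In check: no.
Legal moves: Kg8, Kh7, Kg7, Nd7, Nc6, Na6, Qc7, Qd6, Qe5+, Qf4+, Qh3, Qg3, Qh1, Qg1, Nf4, Ne3, Ne1, h5.
Count: 18.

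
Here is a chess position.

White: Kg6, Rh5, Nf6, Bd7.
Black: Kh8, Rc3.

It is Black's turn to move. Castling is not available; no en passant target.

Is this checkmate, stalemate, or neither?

checkmate

Black to move; black king on h8.
In check: yes, from the white rook on h5.
King squares — g7: attacked by Kg6; h7: attacked by Rh5; g8: attacked by Nf6.
Legal moves for Black: none.
In check with no legal moves → checkmate.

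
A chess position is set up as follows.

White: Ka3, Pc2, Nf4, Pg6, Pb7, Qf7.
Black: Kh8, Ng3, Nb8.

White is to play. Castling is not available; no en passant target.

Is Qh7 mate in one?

yes

After Qh7: black king on h8; in check: yes, from the white queen on h7.
King squares — g7: attacked by Qh7; h7: attacked by Pg6; g8: attacked by Qh7.
Black has no legal moves → checkmate.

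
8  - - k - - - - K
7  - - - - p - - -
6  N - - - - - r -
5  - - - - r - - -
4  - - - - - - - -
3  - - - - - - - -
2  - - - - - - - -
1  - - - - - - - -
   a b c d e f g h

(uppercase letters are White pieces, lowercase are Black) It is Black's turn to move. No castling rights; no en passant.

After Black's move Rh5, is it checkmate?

After Rh5: white king on h8; in check: yes, from the black rook on h5.
King squares — g7: attacked by Rg6; h7: attacked by Rh5; g8: attacked by Rg6.
White has no legal moves → checkmate.

yes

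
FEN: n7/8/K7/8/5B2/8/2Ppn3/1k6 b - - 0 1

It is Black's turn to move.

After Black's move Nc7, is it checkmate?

After Nc7: white king on a6; in check: yes, from the black knight on c7.
White has 5 legal replies: Kb7, Ka7, Kb6, Ka5, Bxc7.
In check but a legal move exists → not checkmate.

no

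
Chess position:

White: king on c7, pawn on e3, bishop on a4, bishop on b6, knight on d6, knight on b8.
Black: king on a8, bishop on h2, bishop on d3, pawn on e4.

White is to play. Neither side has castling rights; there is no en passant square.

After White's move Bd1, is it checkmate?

no

After Bd1: black king on a8; in check: no.
Black is not in check, so this cannot be checkmate.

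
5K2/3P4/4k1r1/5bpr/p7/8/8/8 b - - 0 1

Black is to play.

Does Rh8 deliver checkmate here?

yes

After Rh8: white king on f8; in check: yes, from the black rook on h8.
King squares — e7: attacked by Ke6; f7: attacked by Ke6; g7: attacked by Rg6; e8: attacked by Rh8; g8: attacked by Rg6.
White has no legal moves → checkmate.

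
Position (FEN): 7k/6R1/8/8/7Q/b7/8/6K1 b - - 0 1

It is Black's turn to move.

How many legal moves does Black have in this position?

1

Black to move; king on h8.
In check: yes, from the white queen on h4.
Legal moves: Kxg7.
Count: 1.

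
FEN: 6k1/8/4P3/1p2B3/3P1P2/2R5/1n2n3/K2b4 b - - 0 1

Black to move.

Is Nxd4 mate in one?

After Nxd4: white king on a1; in check: no.
White is not in check, so this cannot be checkmate.

no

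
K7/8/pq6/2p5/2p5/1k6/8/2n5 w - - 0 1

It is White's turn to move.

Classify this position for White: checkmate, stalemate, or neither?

White to move; white king on a8.
In check: no.
King squares — a7: attacked by Qb6; b7: attacked by Qb6; b8: attacked by Qb6.
Legal moves for White: none.
Not in check and no legal moves → stalemate.

stalemate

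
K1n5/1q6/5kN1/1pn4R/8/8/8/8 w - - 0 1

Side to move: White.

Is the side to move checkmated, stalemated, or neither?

White to move; white king on a8.
In check: yes, from the black queen on b7.
King squares — a7: attacked by Qb7; b7: attacked by Nc5; b8: attacked by Qb7.
Legal moves for White: none.
In check with no legal moves → checkmate.

checkmate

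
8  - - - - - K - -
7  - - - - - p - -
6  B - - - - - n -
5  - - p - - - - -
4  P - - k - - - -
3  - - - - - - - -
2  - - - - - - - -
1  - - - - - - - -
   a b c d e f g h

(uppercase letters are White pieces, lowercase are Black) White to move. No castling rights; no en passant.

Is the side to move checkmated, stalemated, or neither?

neither

White to move; white king on f8.
In check: yes, from the black knight on g6.
King squares — e7: attacked by Ng6; f7: available; g7: available; e8: available; g8: available.
Legal moves for White: Kg8, Ke8, Kg7, Kxf7.
White is in check but has 4 legal moves → neither.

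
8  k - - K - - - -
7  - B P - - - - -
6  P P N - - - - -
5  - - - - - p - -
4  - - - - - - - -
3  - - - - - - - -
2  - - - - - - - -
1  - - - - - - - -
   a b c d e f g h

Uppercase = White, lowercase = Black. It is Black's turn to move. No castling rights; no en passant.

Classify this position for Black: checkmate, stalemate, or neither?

checkmate

Black to move; black king on a8.
In check: yes, from the white bishop on b7.
King squares — a7: attacked by Pb6; b7: attacked by Pa6; b8: attacked by Nc6.
Legal moves for Black: none.
In check with no legal moves → checkmate.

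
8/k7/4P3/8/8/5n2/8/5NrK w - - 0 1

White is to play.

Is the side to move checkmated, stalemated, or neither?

White to move; white king on h1.
In check: yes, from the black rook on g1.
King squares — g1: attacked by Nf3; g2: attacked by Rg1; h2: attacked by Nf3.
Legal moves for White: none.
In check with no legal moves → checkmate.

checkmate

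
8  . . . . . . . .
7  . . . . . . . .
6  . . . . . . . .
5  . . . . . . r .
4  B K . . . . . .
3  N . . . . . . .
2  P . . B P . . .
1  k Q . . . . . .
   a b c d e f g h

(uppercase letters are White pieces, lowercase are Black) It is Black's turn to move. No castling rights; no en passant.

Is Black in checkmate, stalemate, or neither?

Black to move; black king on a1.
In check: yes, from the white queen on b1.
King squares — b1: attacked by Na3; a2: attacked by Qb1; b2: attacked by Qb1.
Legal moves for Black: none.
In check with no legal moves → checkmate.

checkmate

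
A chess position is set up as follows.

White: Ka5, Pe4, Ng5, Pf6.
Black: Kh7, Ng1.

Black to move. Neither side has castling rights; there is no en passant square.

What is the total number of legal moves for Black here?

Black to move; king on h7.
In check: yes, from the white knight on g5.
Legal moves: Kh8, Kg8, Kh6, Kg6.
Count: 4.

4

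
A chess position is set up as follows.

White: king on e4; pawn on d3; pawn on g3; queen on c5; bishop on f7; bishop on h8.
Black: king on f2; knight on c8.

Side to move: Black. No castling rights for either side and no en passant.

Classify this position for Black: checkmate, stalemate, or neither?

neither

Black to move; black king on f2.
In check: yes, from the white queen on c5.
King squares — e1: available; f1: available; g1: attacked by Qc5; e2: available; g2: available; e3: attacked by Ke4; f3: attacked by Ke4; g3: available.
Legal moves for Black: Kxg3, Kg2, Ke2, Kf1, Ke1.
Black is in check but has 5 legal moves → neither.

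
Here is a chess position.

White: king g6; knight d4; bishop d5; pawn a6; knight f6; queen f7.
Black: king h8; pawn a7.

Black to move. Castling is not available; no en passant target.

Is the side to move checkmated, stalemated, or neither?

stalemate

Black to move; black king on h8.
In check: no.
King squares — g7: attacked by Kg6; h7: attacked by Nf6; g8: attacked by Nf6.
Legal moves for Black: none.
Not in check and no legal moves → stalemate.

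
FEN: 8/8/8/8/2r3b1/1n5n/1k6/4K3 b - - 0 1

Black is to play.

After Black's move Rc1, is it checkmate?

yes

After Rc1: white king on e1; in check: yes, from the black rook on c1.
King squares — d1: attacked by Rc1; f1: attacked by Rc1; d2: attacked by Nb3; e2: attacked by Bg4; f2: attacked by Nh3.
White has no legal moves → checkmate.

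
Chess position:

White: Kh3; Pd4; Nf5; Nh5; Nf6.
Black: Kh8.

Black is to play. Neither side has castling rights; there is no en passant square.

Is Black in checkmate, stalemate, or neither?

stalemate

Black to move; black king on h8.
In check: no.
King squares — g7: attacked by Nf5; h7: attacked by Nf6; g8: attacked by Nf6.
Legal moves for Black: none.
Not in check and no legal moves → stalemate.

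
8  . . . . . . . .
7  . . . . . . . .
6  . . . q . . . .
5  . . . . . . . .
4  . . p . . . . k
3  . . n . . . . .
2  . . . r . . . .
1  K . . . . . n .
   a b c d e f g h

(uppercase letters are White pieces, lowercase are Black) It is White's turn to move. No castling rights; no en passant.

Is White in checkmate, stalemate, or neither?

White to move; white king on a1.
In check: no.
King squares — b1: attacked by Nc3; a2: attacked by Rd2; b2: attacked by Rd2.
Legal moves for White: none.
Not in check and no legal moves → stalemate.

stalemate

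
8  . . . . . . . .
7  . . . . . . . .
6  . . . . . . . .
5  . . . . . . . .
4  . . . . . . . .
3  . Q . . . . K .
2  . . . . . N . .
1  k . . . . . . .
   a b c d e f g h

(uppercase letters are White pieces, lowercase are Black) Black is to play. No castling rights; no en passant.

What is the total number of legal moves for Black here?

Black to move; king on a1.
In check: no.
Legal moves: none.
Count: 0.

0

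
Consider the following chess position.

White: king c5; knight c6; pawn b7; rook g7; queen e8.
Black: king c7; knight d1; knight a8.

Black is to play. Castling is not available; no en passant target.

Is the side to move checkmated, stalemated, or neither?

Black to move; black king on c7.
In check: yes, from the white rook on g7.
King squares — b6: attacked by Kc5; c6: attacked by Kc5; d6: attacked by Kc5; b7: attacked by Rg7; d7: attacked by Rg7; b8: attacked by Nc6; c8: attacked by Pb7; d8: attacked by Nc6.
Legal moves for Black: none.
In check with no legal moves → checkmate.

checkmate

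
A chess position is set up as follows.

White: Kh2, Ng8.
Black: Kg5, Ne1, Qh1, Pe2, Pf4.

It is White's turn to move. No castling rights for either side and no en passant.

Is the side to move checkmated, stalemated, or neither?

neither

White to move; white king on h2.
In check: yes, from the black queen on h1.
King squares — g1: attacked by Qh1; h1: available; g2: attacked by Ne1; g3: attacked by Pf4; h3: attacked by Qh1.
Legal moves for White: Kxh1.
White is in check but has 1 legal move → neither.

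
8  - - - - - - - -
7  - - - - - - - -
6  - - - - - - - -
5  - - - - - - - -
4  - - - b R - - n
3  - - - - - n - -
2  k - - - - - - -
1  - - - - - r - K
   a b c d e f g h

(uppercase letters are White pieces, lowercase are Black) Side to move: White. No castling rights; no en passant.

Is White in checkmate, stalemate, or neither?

White to move; white king on h1.
In check: yes, from the black rook on f1.
King squares — g1: attacked by Rf1; g2: attacked by Nh4; h2: attacked by Nf3.
Legal moves for White: none.
In check with no legal moves → checkmate.

checkmate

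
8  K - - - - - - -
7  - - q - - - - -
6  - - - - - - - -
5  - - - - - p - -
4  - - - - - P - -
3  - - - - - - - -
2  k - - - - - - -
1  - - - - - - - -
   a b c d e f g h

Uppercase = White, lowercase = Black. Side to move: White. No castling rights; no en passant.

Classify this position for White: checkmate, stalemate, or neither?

stalemate

White to move; white king on a8.
In check: no.
King squares — a7: attacked by Qc7; b7: attacked by Qc7; b8: attacked by Qc7.
Legal moves for White: none.
Not in check and no legal moves → stalemate.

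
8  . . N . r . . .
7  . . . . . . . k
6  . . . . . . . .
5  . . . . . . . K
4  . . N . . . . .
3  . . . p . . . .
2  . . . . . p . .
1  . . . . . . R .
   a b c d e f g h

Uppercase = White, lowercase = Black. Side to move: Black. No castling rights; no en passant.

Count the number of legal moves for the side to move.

Black to move; king on h7.
In check: no.
Legal moves: Rh8, Rg8, Rf8, Rd8, Rxc8, Re7, Re6, Re5+, Re4, Re3, Re2, Re1, Kh8, fxg1=Q, fxg1=R, fxg1=B, fxg1=N, d2, f1=Q, f1=R, f1=B, f1=N.
Count: 22.

22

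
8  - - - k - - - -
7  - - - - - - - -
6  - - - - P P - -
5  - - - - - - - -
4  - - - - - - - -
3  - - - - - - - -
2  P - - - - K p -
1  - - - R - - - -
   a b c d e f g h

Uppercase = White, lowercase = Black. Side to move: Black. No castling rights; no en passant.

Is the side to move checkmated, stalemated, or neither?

neither

Black to move; black king on d8.
In check: yes, from the white rook on d1.
King squares — c7: available; d7: attacked by Rd1; e7: attacked by Pf6; c8: available; e8: available.
Legal moves for Black: Ke8, Kc8, Kc7.
Black is in check but has 3 legal moves → neither.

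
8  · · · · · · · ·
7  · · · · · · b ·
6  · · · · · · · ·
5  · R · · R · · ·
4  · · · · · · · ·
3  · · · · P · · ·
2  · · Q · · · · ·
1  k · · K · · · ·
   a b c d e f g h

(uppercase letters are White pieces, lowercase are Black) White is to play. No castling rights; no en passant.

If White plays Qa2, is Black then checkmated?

After Qa2: black king on a1; in check: yes, from the white queen on a2.
Black has 1 legal reply: Kxa2.
In check but a legal move exists → not checkmate.

no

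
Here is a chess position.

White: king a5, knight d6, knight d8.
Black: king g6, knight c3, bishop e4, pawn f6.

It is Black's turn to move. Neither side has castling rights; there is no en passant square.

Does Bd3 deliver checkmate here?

no

After Bd3: white king on a5; in check: no.
White is not in check, so this cannot be checkmate.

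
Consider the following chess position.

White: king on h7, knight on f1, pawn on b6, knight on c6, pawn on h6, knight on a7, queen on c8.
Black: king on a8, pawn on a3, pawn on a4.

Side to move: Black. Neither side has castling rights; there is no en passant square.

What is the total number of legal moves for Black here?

Black to move; king on a8.
In check: yes, from the white queen on c8.
Legal moves: none.
Count: 0.

0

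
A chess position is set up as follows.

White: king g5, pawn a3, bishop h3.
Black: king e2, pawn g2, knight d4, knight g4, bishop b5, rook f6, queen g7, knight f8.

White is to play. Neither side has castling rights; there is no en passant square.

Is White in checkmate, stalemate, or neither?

neither

White to move; white king on g5.
In check: yes, from the black queen on g7.
Legal moves for White: Kh5, Kh4.
White is in check but has 2 legal moves → neither.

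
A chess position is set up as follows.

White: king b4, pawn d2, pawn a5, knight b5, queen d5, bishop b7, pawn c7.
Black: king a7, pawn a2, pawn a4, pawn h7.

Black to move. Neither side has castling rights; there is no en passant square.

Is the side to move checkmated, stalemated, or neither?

checkmate

Black to move; black king on a7.
In check: yes, from the white knight on b5.
King squares — a6: attacked by Bb7; b6: attacked by Pa5; b7: attacked by Qd5; a8: attacked by Bb7; b8: attacked by Pc7.
Legal moves for Black: none.
In check with no legal moves → checkmate.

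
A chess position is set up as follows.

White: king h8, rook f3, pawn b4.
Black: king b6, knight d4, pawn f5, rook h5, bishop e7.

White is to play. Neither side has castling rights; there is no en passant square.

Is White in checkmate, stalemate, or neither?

neither

White to move; white king on h8.
In check: yes, from the black rook on h5.
Legal moves for White: Kg8, Kg7.
White is in check but has 2 legal moves → neither.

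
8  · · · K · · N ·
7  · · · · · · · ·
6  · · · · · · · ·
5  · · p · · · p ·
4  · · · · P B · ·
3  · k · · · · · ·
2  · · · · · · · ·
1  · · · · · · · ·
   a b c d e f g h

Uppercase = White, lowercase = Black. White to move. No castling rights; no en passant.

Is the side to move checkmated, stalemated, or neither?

White to move; white king on d8.
In check: no.
Legal moves for White include: Ne7, Nh6, Nf6, Ke8, Kc8, Ke7, Kd7, Kc7, Bb8, Bc7, Bd6, Bxg5, Be5, Bg3, Be3, Bh2, Bd2, Bc1, ... (list truncated; more exist).
White has legal moves and is not in check → neither.

neither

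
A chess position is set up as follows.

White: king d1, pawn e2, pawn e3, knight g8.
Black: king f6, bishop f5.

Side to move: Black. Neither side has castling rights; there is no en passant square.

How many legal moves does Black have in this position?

Black to move; king on f6.
In check: yes, from the white knight on g8.
Legal moves: Kg7, Kf7, Kg6, Ke6, Kg5, Ke5.
Count: 6.

6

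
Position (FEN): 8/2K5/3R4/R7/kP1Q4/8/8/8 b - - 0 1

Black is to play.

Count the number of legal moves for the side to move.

1

Black to move; king on a4.
In check: yes, from the white rook on a5.
Legal moves: Kb3.
Count: 1.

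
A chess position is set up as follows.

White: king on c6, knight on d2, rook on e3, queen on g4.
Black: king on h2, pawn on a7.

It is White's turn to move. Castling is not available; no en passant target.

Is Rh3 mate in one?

After Rh3: black king on h2; in check: yes, from the white rook on h3.
King squares — g1: attacked by Qg4; h1: attacked by Rh3; g2: attacked by Qg4; g3: attacked by Rh3; h3: attacked by Qg4.
Black has no legal moves → checkmate.

yes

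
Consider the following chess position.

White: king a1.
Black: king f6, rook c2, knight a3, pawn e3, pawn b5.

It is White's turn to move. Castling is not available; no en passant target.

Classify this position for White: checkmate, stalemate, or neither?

stalemate

White to move; white king on a1.
In check: no.
King squares — b1: attacked by Na3; a2: attacked by Rc2; b2: attacked by Rc2.
Legal moves for White: none.
Not in check and no legal moves → stalemate.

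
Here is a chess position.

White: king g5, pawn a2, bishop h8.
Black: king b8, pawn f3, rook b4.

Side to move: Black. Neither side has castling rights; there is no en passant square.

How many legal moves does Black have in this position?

Black to move; king on b8.
In check: no.
Legal moves: Kc8, Ka8, Kc7, Kb7, Ka7, Rb7, Rb6, Rb5+, Rh4, Rg4+, Rf4, Re4, Rd4, Rc4, Ra4, Rb3, Rb2, Rb1, f2.
Count: 19.

19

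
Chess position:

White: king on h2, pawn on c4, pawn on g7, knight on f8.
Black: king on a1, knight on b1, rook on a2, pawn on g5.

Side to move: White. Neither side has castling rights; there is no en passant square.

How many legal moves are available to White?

White to move; king on h2.
In check: yes, from the black rook on a2.
Legal moves: Kh3, Kg3, Kh1, Kg1.
Count: 4.

4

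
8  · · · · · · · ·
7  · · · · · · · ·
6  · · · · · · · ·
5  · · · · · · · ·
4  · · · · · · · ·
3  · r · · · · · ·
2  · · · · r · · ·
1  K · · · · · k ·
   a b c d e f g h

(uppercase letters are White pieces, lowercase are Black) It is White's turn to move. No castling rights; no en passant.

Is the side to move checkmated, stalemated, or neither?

stalemate

White to move; white king on a1.
In check: no.
King squares — b1: attacked by Rb3; a2: attacked by Re2; b2: attacked by Re2.
Legal moves for White: none.
Not in check and no legal moves → stalemate.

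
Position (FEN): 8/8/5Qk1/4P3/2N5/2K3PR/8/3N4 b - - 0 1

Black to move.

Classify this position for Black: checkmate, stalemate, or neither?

Black to move; black king on g6.
In check: yes, from the white queen on f6.
King squares — f5: attacked by Qf6; g5: attacked by Qf6; h5: attacked by Rh3; f6: attacked by Pe5; h6: attacked by Rh3; f7: attacked by Qf6; g7: attacked by Qf6; h7: attacked by Rh3.
Legal moves for Black: none.
In check with no legal moves → checkmate.

checkmate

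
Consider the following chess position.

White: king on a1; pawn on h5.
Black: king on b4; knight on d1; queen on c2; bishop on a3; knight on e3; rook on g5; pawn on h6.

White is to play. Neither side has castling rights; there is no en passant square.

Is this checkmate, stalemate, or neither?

White to move; white king on a1.
In check: no.
King squares — b1: attacked by Qc2; a2: attacked by Qc2; b2: attacked by Nd1.
Legal moves for White: none.
Not in check and no legal moves → stalemate.

stalemate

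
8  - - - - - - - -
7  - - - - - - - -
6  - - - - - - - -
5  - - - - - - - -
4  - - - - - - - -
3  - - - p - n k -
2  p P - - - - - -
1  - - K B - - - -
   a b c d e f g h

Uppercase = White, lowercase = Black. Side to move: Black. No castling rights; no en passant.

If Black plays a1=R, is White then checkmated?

yes

After a1=R: white king on c1; in check: yes, from the black rook on a1.
King squares — b1: attacked by Ra1; d1: own bishop; b2: own pawn; c2: attacked by Pd3; d2: attacked by Nf3.
White has no legal moves → checkmate.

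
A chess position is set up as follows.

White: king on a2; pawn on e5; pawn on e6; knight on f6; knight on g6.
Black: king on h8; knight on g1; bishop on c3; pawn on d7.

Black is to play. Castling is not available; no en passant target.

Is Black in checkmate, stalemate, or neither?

neither

Black to move; black king on h8.
In check: yes, from the white knight on g6.
Legal moves for Black: Kg7.
Black is in check but has 1 legal move → neither.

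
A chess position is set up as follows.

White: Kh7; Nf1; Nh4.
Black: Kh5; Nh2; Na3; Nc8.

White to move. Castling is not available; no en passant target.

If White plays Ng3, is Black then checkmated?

After Ng3: black king on h5; in check: yes, from the white knight on g3.
Black has 3 legal replies: Kg5, Kxh4, Kg4.
In check but a legal move exists → not checkmate.

no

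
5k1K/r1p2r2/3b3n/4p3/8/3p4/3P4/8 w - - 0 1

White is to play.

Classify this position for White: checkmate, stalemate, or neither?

stalemate

White to move; white king on h8.
In check: no.
King squares — g7: attacked by Rf7; h7: attacked by Rf7; g8: attacked by Nh6.
Legal moves for White: none.
Not in check and no legal moves → stalemate.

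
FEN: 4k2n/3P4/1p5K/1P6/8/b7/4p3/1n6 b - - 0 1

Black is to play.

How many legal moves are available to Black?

Black to move; king on e8.
In check: yes, from the white pawn on d7.
Legal moves: Kf8, Kd8, Kf7, Ke7, Kxd7.
Count: 5.

5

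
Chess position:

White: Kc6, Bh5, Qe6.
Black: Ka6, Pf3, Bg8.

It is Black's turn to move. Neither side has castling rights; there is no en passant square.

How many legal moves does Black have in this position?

6

Black to move; king on a6.
In check: no.
Legal moves: Bh7, Bf7, Bxe6, Ka7, Ka5, f2.
Count: 6.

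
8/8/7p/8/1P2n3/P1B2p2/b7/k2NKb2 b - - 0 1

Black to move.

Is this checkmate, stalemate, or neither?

neither

Black to move; black king on a1.
In check: yes, from the white bishop on c3.
King squares — b1: available; a2: own bishop; b2: attacked by Nd1.
Legal moves for Black: Kb1, Nxc3.
Black is in check but has 2 legal moves → neither.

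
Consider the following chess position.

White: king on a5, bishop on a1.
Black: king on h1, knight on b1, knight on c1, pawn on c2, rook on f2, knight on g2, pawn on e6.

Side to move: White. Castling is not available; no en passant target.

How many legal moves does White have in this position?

White to move; king on a5.
In check: no.
Legal moves: Kb6, Ka6, Kb5, Kb4, Ka4, Bh8, Bg7, Bf6, Be5, Bd4, Bc3, Bb2.
Count: 12.

12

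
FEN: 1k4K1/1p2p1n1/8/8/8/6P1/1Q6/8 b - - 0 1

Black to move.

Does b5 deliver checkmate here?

After b5: white king on g8; in check: no.
White is not in check, so this cannot be checkmate.

no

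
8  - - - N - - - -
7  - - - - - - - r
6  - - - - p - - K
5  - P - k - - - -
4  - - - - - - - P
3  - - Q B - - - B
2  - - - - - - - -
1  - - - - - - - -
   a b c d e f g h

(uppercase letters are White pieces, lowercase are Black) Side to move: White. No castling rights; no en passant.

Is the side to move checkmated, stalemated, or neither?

neither

White to move; white king on h6.
In check: yes, from the black rook on h7.
Legal moves for White: Kxh7, Kg6, Kg5, Bxh7.
White is in check but has 4 legal moves → neither.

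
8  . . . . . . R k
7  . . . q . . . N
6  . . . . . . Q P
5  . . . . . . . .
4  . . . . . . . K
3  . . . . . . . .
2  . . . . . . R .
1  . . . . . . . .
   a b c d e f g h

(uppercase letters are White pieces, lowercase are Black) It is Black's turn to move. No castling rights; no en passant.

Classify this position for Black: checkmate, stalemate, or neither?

Black to move; black king on h8.
In check: yes, from the white rook on g8.
King squares — g7: attacked by Qg6; h7: attacked by Qg6; g8: attacked by Qg6.
Legal moves for Black: none.
In check with no legal moves → checkmate.

checkmate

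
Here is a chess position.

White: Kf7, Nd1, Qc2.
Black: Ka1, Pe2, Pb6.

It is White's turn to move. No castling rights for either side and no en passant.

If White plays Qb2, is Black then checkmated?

After Qb2: black king on a1; in check: yes, from the white queen on b2.
King squares — b1: attacked by Qb2; a2: attacked by Qb2; b2: attacked by Nd1.
Black has no legal moves → checkmate.

yes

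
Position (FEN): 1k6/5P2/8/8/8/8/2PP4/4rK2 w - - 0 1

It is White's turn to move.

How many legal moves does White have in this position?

3

White to move; king on f1.
In check: yes, from the black rook on e1.
Legal moves: Kg2, Kf2, Kxe1.
Count: 3.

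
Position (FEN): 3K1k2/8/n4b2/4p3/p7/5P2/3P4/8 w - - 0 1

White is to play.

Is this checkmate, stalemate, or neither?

White to move; white king on d8.
In check: yes, from the black bishop on f6.
King squares — c7: attacked by Na6; d7: available; e7: attacked by Bf6; c8: available; e8: attacked by Kf8.
Legal moves for White: Kc8, Kd7.
White is in check but has 2 legal moves → neither.

neither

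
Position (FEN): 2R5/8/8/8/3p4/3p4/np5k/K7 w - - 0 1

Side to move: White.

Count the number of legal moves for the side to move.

3

White to move; king on a1.
In check: yes, from the black pawn on b2.
Legal moves: Kxb2, Kxa2, Kb1.
Count: 3.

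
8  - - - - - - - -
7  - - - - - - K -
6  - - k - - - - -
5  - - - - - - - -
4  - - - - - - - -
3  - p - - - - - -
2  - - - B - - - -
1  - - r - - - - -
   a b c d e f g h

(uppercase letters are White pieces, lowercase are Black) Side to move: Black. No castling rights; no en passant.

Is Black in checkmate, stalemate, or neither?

neither

Black to move; black king on c6.
In check: no.
Legal moves for Black include: Kd7, Kc7, Kb7, Kd6, Kb6, Kd5, Kc5, Kb5, Rc5, Rc4, Rc3, Rc2, Rh1, Rg1+, Rf1, Re1, Rd1, Rb1, ... (list truncated; more exist).
Black has legal moves and is not in check → neither.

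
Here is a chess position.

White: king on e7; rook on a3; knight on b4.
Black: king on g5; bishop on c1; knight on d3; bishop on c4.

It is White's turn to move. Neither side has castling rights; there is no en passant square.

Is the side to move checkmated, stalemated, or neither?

neither

White to move; white king on e7.
In check: no.
Legal moves for White include: Kf8, Ke8, Kd8, Kd7, Kd6, Nc6, Na6, Nd5, Nxd3, Nc2, Na2, Ra8, Ra7, Ra6, Ra5+, Ra4, Rxd3, Rc3, ... (list truncated; more exist).
White has legal moves and is not in check → neither.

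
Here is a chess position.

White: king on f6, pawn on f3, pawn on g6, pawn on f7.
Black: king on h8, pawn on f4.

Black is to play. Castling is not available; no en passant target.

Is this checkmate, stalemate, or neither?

stalemate

Black to move; black king on h8.
In check: no.
King squares — g7: attacked by Kf6; h7: attacked by Pg6; g8: attacked by Pf7.
Legal moves for Black: none.
Not in check and no legal moves → stalemate.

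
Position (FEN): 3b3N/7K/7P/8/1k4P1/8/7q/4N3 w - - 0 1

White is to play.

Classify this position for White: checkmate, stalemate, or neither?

White to move; white king on h7.
In check: no.
Legal moves for White: Nf7, Ng6, Kg8, Kg7, Kg6, Nf3, Nd3+, Ng2, Nc2+, g5.
White has 10 legal moves and is not in check → neither.

neither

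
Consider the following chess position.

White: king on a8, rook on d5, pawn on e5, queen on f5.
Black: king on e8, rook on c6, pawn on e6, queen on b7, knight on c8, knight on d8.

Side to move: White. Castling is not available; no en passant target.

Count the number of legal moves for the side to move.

White to move; king on a8.
In check: yes, from the black queen on b7.
Legal moves: none.
Count: 0.

0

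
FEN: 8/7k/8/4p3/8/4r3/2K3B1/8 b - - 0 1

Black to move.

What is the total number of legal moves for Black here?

16

Black to move; king on h7.
In check: no.
Legal moves: Kh8, Kg8, Kg7, Kh6, Kg6, Re4, Rh3, Rg3, Rf3, Rd3, Rc3+, Rb3, Ra3, Re2+, Re1, e4.
Count: 16.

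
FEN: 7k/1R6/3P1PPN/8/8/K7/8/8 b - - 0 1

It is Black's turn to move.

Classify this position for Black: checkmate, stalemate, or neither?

Black to move; black king on h8.
In check: no.
King squares — g7: attacked by Pf6; h7: attacked by Pg6; g8: attacked by Nh6.
Legal moves for Black: none.
Not in check and no legal moves → stalemate.

stalemate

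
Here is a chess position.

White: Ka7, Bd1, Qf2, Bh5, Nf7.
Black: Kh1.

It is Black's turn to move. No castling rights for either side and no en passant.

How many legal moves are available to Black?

Black to move; king on h1.
In check: no.
Legal moves: none.
Count: 0.

0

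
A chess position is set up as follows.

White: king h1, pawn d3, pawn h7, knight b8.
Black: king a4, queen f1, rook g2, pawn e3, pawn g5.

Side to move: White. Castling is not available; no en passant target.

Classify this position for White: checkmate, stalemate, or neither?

checkmate

White to move; white king on h1.
In check: yes, from the black queen on f1.
King squares — g1: attacked by Qf1; g2: attacked by Qf1; h2: attacked by Rg2.
Legal moves for White: none.
In check with no legal moves → checkmate.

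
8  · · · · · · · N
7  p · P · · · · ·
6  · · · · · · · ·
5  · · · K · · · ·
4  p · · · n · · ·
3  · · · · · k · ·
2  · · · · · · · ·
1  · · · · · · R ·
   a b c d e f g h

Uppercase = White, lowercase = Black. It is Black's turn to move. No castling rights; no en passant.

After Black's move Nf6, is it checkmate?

After Nf6: white king on d5; in check: yes, from the black knight on f6.
White has 7 legal replies: Ke6, Kd6, Kc6, Ke5, Kc5, Kd4, Kc4.
In check but a legal move exists → not checkmate.

no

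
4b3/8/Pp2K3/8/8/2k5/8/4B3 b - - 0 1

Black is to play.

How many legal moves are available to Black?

Black to move; king on c3.
In check: yes, from the white bishop on e1.
Legal moves: Kd4, Kc4, Kd3, Kb3, Kc2, Kb2.
Count: 6.

6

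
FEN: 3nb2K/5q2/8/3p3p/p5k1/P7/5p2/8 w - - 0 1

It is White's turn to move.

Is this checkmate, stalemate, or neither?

White to move; white king on h8.
In check: no.
King squares — g7: attacked by Qf7; h7: attacked by Qf7; g8: attacked by Qf7.
Legal moves for White: none.
Not in check and no legal moves → stalemate.

stalemate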